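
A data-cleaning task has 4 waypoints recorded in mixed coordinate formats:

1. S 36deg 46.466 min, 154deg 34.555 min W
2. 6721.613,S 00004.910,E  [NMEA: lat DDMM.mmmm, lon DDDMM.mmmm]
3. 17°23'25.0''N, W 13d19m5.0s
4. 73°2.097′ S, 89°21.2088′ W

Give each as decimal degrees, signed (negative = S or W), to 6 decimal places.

1. -36.774433, -154.575917
2. -67.360217, 0.081833
3. 17.390278, -13.318056
4. -73.034950, -89.353480

Point 1:
  φ: 46.466′ = 0.774433°; total 36.7744333
  S → negative
  Lon: 34.555′ = 0.575917°; total 154.5759167
  hemisphere W, so the sign is −
Point 2:
  Latitude: split at 2 digits → 67° and 21.613′; 67 + 21.613/60 = 67.3602167
  S → negative
  λ: degrees = first 3 digits = 0, minutes = 4.91; 0 + 4.91/60 = 0.0818333
  E → positive
Point 3:
  Latitude: 17° + 23/60 + 25/3600 = 17 + 0.383333 + 0.006944 = 17.3902778
  N → positive
  Lon: 13 + 19/60 + 5/3600 = 13.3180556
  W → negative
Point 4:
  φ: 2.097′ = 0.034950°; total 73.0349500
  hemisphere S, so the sign is −
  λ: 89 + 21.2088/60 = 89.3534800
  hemisphere W, so the sign is −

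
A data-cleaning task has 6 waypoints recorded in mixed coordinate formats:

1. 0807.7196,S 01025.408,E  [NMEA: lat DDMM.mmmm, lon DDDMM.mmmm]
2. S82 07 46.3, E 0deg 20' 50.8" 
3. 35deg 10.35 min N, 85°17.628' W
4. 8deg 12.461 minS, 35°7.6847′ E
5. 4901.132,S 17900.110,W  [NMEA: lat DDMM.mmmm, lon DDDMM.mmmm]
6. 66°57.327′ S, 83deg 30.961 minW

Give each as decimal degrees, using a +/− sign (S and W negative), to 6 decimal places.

Point 1:
  φ: degrees = first 2 digits = 8, minutes = 7.7196; 8 + 7.7196/60 = 8.1286600
  hemisphere S, so the sign is −
  Longitude: degrees = first 3 digits = 10, minutes = 25.408; 10 + 25.408/60 = 10.4234667
  E ⇒ keep positive
Point 2:
  Latitude: 82 + 7/60 + 46.3/3600 = 82.1295278
  hemisphere S, so the sign is −
  Longitude: 0 + 20/60 + 50.8/3600 = 0.3474444
  E → positive
Point 3:
  Latitude: 35 + 10.35/60 = 35.1725000
  N ⇒ keep positive
  λ: 85 + 17.628/60 = 85.2938000
  W ⇒ negate
Point 4:
  Latitude: 12.461′ = 0.207683°; total 8.2076833
  S → negative
  Lon: 35 + 7.6847/60 = 35.1280783
  E → positive
Point 5:
  Lat: split at 2 digits → 49° and 1.132′; 49 + 1.132/60 = 49.0188667
  hemisphere S, so the sign is −
  Longitude: split at 3 digits → 179° and 0.11′; 179 + 0.11/60 = 179.0018333
  W → negative
Point 6:
  φ: 57.327′ = 0.955450°; total 66.9554500
  S ⇒ negate
  Lon: 83 + 30.961/60 = 83.5160167
  W ⇒ negate

1. -8.128660, 10.423467
2. -82.129528, 0.347444
3. 35.172500, -85.293800
4. -8.207683, 35.128078
5. -49.018867, -179.001833
6. -66.955450, -83.516017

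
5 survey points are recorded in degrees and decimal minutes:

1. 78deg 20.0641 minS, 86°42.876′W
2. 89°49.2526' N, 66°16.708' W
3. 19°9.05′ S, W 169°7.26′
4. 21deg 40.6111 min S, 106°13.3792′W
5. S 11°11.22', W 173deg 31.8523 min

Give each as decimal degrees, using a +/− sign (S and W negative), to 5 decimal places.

Point 1:
  Latitude: 78 + 20.0641/60 = 78.334402
  S ⇒ negate
  Longitude: 42.876′ = 0.714600°; total 86.714600
  hemisphere W, so the sign is −
Point 2:
  Lat: 89 + 49.2526/60 = 89.820877
  N ⇒ keep positive
  λ: 66 + 16.708/60 = 66.278467
  W → negative
Point 3:
  Lat: 19 + 9.05/60 = 19.150833
  S ⇒ negate
  λ: 7.26′ = 0.121000°; total 169.121000
  W ⇒ negate
Point 4:
  Lat: 40.6111′ = 0.676852°; total 21.676852
  S → negative
  Lon: 106 + 13.3792/60 = 106.222987
  W → negative
Point 5:
  Lat: 11 + 11.22/60 = 11.187000
  S ⇒ negate
  Lon: 173 + 31.8523/60 = 173.530872
  W ⇒ negate

1. -78.33440, -86.71460
2. 89.82088, -66.27847
3. -19.15083, -169.12100
4. -21.67685, -106.22299
5. -11.18700, -173.53087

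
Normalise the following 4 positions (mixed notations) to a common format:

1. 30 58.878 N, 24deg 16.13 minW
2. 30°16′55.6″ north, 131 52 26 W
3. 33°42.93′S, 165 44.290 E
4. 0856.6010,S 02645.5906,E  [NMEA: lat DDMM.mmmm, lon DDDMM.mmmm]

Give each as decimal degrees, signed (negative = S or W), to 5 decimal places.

Point 1:
  Latitude: 58.878′ = 0.981300°; total 30.981300
  N → positive
  Lon: 16.13′ = 0.268833°; total 24.268833
  W ⇒ negate
Point 2:
  Latitude: 16′ + 55.6″ = 16.92667′; 30 + 16.92667/60 = 30.282111
  N → positive
  λ: 131 + 52/60 + 26/3600 = 131.873889
  W ⇒ negate
Point 3:
  Lat: 42.93′ = 0.715500°; total 33.715500
  S → negative
  λ: 44.29′ = 0.738167°; total 165.738167
  E ⇒ keep positive
Point 4:
  Lat: split at 2 digits → 08° and 56.601′; 8 + 56.601/60 = 8.943350
  hemisphere S, so the sign is −
  λ: degrees = first 3 digits = 26, minutes = 45.5906; 26 + 45.5906/60 = 26.759843
  E → positive

1. 30.98130, -24.26883
2. 30.28211, -131.87389
3. -33.71550, 165.73817
4. -8.94335, 26.75984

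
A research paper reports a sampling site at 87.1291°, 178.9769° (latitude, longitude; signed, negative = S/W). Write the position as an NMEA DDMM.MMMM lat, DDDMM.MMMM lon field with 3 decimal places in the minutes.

φ: 87° + 0.129100 × 60 = 87° 7.74600′
λ: fractional part 0.976900 → 58.61400 minutes

8707.746,N / 17858.614,E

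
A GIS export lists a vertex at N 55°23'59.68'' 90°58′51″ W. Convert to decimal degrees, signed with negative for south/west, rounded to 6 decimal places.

55.399911, -90.980833

Latitude: 55° + 23/60 + 59.68/3600 = 55 + 0.383333 + 0.016578 = 55.3999111
N ⇒ keep positive
Lon: 90° + 58/60 + 51/3600 = 90 + 0.966667 + 0.014167 = 90.9808333
W ⇒ negate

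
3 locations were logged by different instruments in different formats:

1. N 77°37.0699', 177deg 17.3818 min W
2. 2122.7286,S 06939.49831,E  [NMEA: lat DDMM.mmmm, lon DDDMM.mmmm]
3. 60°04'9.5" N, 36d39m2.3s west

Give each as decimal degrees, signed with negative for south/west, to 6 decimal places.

1. 77.617832, -177.289697
2. -21.378810, 69.658305
3. 60.069306, -36.650639

Point 1:
  φ: 37.0699′ = 0.617832°; total 77.6178317
  N → positive
  λ: 177 + 17.3818/60 = 177.2896967
  W → negative
Point 2:
  Latitude: degrees = first 2 digits = 21, minutes = 22.7286; 21 + 22.7286/60 = 21.3788100
  hemisphere S, so the sign is −
  Longitude: split at 3 digits → 069° and 39.49831′; 69 + 39.49831/60 = 69.6583052
  E → positive
Point 3:
  Lat: 60 + 4/60 + 9.5/3600 = 60.0693056
  N → positive
  Longitude: 39′ + 2.3″ = 39.03833′; 36 + 39.03833/60 = 36.6506389
  hemisphere W, so the sign is −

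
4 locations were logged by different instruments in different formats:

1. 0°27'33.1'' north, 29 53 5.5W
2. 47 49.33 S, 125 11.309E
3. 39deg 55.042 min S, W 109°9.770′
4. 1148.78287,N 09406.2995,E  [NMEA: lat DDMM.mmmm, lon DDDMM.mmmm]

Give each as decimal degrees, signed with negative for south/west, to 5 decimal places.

1. 0.45919, -29.88486
2. -47.82217, 125.18848
3. -39.91737, -109.16283
4. 11.81305, 94.10499

Point 1:
  Latitude: 0 + 27/60 + 33.1/3600 = 0.459194
  N → positive
  Longitude: 29 + 53/60 + 5.5/3600 = 29.884861
  W → negative
Point 2:
  Lat: 49.33′ = 0.822167°; total 47.822167
  hemisphere S, so the sign is −
  Lon: 11.309′ = 0.188483°; total 125.188483
  E → positive
Point 3:
  Lat: 39 + 55.042/60 = 39.917367
  S ⇒ negate
  Longitude: 9.77′ = 0.162833°; total 109.162833
  W ⇒ negate
Point 4:
  φ: degrees = first 2 digits = 11, minutes = 48.78287; 11 + 48.78287/60 = 11.813048
  N ⇒ keep positive
  Longitude: split at 3 digits → 094° and 6.2995′; 94 + 6.2995/60 = 94.104992
  E → positive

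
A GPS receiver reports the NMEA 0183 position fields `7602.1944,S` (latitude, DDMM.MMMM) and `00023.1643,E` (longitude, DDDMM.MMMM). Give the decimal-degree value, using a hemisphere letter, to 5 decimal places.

Latitude: split at 2 digits → 76° and 2.1944′; 76 + 2.1944/60 = 76.036573
Lon: degrees = first 3 digits = 0, minutes = 23.1643; 0 + 23.1643/60 = 0.386072

76.03657° S, 0.38607° E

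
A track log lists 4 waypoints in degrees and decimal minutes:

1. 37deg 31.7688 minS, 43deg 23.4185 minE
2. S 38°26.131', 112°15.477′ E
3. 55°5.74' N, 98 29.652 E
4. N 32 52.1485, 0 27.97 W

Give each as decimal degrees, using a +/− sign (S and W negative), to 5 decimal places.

1. -37.52948, 43.39031
2. -38.43552, 112.25795
3. 55.09567, 98.49420
4. 32.86914, -0.46617

Point 1:
  Latitude: 37 + 31.7688/60 = 37.529480
  S ⇒ negate
  λ: 23.4185′ = 0.390308°; total 43.390308
  E → positive
Point 2:
  φ: 26.131′ = 0.435517°; total 38.435517
  S → negative
  Longitude: 15.477′ = 0.257950°; total 112.257950
  E → positive
Point 3:
  φ: 55 + 5.74/60 = 55.095667
  N → positive
  Lon: 98 + 29.652/60 = 98.494200
  E ⇒ keep positive
Point 4:
  Latitude: 32 + 52.1485/60 = 32.869142
  N → positive
  Lon: 0 + 27.97/60 = 0.466167
  W ⇒ negate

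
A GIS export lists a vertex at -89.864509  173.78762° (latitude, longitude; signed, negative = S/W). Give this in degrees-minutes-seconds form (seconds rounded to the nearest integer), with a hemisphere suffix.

89°51′52″ S, 173°47′15″ E

Latitude is negative → S; |value| = 89.864509
Latitude: 0.864509 × 60 = 51.87054′ → 51′, remainder × 60 = 52.23″
Lon: whole degrees 173; 47.25720′ → 47′ and 15.43″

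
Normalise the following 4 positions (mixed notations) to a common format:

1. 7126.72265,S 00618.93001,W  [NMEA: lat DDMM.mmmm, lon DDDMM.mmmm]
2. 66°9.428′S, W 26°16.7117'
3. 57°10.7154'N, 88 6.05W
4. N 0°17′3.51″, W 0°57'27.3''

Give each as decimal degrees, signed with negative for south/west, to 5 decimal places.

1. -71.44538, -6.31550
2. -66.15713, -26.27853
3. 57.17859, -88.10083
4. 0.28431, -0.95758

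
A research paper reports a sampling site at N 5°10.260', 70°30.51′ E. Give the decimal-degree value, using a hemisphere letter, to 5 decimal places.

5.17100° N, 70.50850° E

φ: 10.26′ = 0.171000°; total 5.171000
λ: 70 + 30.51/60 = 70.508500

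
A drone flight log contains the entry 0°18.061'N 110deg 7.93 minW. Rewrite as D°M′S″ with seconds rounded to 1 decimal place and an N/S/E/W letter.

φ: fractional minutes 0.06100 × 60 = 3.660″
Lon: fractional minutes 0.93000 × 60 = 55.800″

0°18′3.7″ N, 110°07′55.8″ W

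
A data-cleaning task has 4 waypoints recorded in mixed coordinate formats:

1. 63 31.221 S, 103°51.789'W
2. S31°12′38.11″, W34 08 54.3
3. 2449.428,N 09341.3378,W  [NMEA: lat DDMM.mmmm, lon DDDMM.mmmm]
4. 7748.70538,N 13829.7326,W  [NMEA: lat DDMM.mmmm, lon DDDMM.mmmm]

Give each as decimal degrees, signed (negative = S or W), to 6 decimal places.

1. -63.520350, -103.863150
2. -31.210586, -34.148417
3. 24.823800, -93.688963
4. 77.811756, -138.495543

Point 1:
  Latitude: 31.221′ = 0.520350°; total 63.5203500
  S ⇒ negate
  λ: 103 + 51.789/60 = 103.8631500
  W → negative
Point 2:
  Lat: 31° + 12/60 + 38.11/3600 = 31 + 0.200000 + 0.010586 = 31.2105861
  S → negative
  λ: 34° + 8/60 + 54.3/3600 = 34 + 0.133333 + 0.015083 = 34.1484167
  W ⇒ negate
Point 3:
  Latitude: degrees = first 2 digits = 24, minutes = 49.428; 24 + 49.428/60 = 24.8238000
  N → positive
  λ: degrees = first 3 digits = 93, minutes = 41.3378; 93 + 41.3378/60 = 93.6889633
  W ⇒ negate
Point 4:
  Latitude: split at 2 digits → 77° and 48.70538′; 77 + 48.70538/60 = 77.8117563
  N ⇒ keep positive
  Lon: degrees = first 3 digits = 138, minutes = 29.7326; 138 + 29.7326/60 = 138.4955433
  W ⇒ negate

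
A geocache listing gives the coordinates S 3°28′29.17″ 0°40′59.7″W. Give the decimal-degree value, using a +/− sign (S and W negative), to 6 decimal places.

Latitude: 3° + 28/60 + 29.17/3600 = 3 + 0.466667 + 0.008103 = 3.4747694
S → negative
Longitude: 0° + 40/60 + 59.7/3600 = 0 + 0.666667 + 0.016583 = 0.6832500
hemisphere W, so the sign is −

-3.474769, -0.683250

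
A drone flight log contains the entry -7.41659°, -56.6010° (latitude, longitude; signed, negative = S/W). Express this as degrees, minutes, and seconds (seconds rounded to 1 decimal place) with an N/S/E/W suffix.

7°24′59.7″ S, 56°36′3.6″ W

Latitude is negative → S; |value| = 7.416590
φ: whole degrees 7; 24.99540′ → 24′ and 59.724″
Longitude is negative → W; |value| = 56.601000
Lon: 0.601000° → 36.06000′; 0.06000 × 60 = 3.600″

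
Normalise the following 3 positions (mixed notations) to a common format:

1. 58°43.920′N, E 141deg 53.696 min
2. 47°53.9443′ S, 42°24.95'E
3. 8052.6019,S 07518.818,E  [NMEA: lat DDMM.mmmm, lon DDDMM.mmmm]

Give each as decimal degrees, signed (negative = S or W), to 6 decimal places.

1. 58.732000, 141.894933
2. -47.899072, 42.415833
3. -80.876698, 75.313633

Point 1:
  Lat: 43.92′ = 0.732000°; total 58.7320000
  N → positive
  Longitude: 53.696′ = 0.894933°; total 141.8949333
  E ⇒ keep positive
Point 2:
  φ: 53.9443′ = 0.899072°; total 47.8990717
  S ⇒ negate
  Lon: 42 + 24.95/60 = 42.4158333
  E ⇒ keep positive
Point 3:
  φ: degrees = first 2 digits = 80, minutes = 52.6019; 80 + 52.6019/60 = 80.8766983
  S ⇒ negate
  Lon: split at 3 digits → 075° and 18.818′; 75 + 18.818/60 = 75.3136333
  E ⇒ keep positive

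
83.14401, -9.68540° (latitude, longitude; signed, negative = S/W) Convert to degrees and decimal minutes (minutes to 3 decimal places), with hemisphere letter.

Latitude: fractional part 0.144010 → 8.64060 minutes
Longitude is negative → W; |value| = 9.685400
Longitude: minutes = (9.685400 − 9) × 60 = 41.12400

83° 8.641′ N, 9° 41.124′ W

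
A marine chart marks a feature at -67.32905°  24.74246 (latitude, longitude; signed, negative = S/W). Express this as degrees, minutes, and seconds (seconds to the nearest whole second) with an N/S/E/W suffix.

67°19′45″ S, 24°44′33″ E

Latitude is negative → S; |value| = 67.329050
Latitude: 0.329050 × 60 = 19.74300′ → 19′, remainder × 60 = 44.58″
Lon: whole degrees 24; 44.54760′ → 44′ and 32.86″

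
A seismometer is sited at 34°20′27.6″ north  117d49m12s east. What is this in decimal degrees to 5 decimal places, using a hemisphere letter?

34.34100° N, 117.82000° E

φ: 34 + 20/60 + 27.6/3600 = 34.341000
λ: 49′ + 12″ = 49.20000′; 117 + 49.20000/60 = 117.820000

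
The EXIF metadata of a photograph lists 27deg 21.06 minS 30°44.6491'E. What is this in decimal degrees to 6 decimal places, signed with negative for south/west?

φ: 21.06′ = 0.351000°; total 27.3510000
hemisphere S, so the sign is −
Lon: 44.6491′ = 0.744152°; total 30.7441517
E → positive

-27.351000, 30.744152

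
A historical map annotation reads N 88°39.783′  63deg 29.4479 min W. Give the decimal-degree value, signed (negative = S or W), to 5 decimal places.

88.66305, -63.49080

φ: 88 + 39.783/60 = 88.663050
N ⇒ keep positive
Lon: 63 + 29.4479/60 = 63.490798
W → negative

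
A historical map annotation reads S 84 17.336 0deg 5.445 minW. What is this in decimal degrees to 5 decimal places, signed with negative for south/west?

Lat: 84 + 17.336/60 = 84.288933
S ⇒ negate
λ: 0 + 5.445/60 = 0.090750
W → negative

-84.28893, -0.09075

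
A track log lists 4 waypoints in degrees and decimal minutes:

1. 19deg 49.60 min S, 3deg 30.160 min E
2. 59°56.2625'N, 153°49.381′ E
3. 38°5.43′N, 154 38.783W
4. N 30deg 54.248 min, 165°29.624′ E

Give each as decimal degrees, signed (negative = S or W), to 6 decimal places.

Point 1:
  Lat: 19 + 49.6/60 = 19.8266667
  S → negative
  Longitude: 30.16′ = 0.502667°; total 3.5026667
  E → positive
Point 2:
  φ: 56.2625′ = 0.937708°; total 59.9377083
  N → positive
  λ: 153 + 49.381/60 = 153.8230167
  E → positive
Point 3:
  φ: 5.43′ = 0.090500°; total 38.0905000
  N → positive
  λ: 154 + 38.783/60 = 154.6463833
  W → negative
Point 4:
  Latitude: 54.248′ = 0.904133°; total 30.9041333
  N → positive
  λ: 29.624′ = 0.493733°; total 165.4937333
  E ⇒ keep positive

1. -19.826667, 3.502667
2. 59.937708, 153.823017
3. 38.090500, -154.646383
4. 30.904133, 165.493733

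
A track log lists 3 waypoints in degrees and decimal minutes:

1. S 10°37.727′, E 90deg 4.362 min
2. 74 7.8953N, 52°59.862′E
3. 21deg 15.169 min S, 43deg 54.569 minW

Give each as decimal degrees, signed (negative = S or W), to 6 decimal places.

Point 1:
  Latitude: 10 + 37.727/60 = 10.6287833
  hemisphere S, so the sign is −
  Lon: 90 + 4.362/60 = 90.0727000
  E ⇒ keep positive
Point 2:
  Latitude: 7.8953′ = 0.131588°; total 74.1315883
  N → positive
  λ: 59.862′ = 0.997700°; total 52.9977000
  E ⇒ keep positive
Point 3:
  Lat: 21 + 15.169/60 = 21.2528167
  S ⇒ negate
  λ: 54.569′ = 0.909483°; total 43.9094833
  W ⇒ negate

1. -10.628783, 90.072700
2. 74.131588, 52.997700
3. -21.252817, -43.909483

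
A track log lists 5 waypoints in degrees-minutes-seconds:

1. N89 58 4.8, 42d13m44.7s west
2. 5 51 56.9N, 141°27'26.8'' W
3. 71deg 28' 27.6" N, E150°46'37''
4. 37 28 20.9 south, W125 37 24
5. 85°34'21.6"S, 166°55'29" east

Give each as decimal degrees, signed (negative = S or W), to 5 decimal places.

1. 89.96800, -42.22908
2. 5.86581, -141.45744
3. 71.47433, 150.77694
4. -37.47247, -125.62333
5. -85.57267, 166.92472

Point 1:
  Latitude: 89° + 58/60 + 4.8/3600 = 89 + 0.966667 + 0.001333 = 89.968000
  N ⇒ keep positive
  Longitude: 42 + 13/60 + 44.7/3600 = 42.229083
  hemisphere W, so the sign is −
Point 2:
  Latitude: 5 + 51/60 + 56.9/3600 = 5.865806
  N ⇒ keep positive
  λ: 27′ + 26.8″ = 27.44667′; 141 + 27.44667/60 = 141.457444
  W → negative
Point 3:
  φ: 71 + 28/60 + 27.6/3600 = 71.474333
  N ⇒ keep positive
  Longitude: 150 + 46/60 + 37/3600 = 150.776944
  E ⇒ keep positive
Point 4:
  Lat: 28′ + 20.9″ = 28.34833′; 37 + 28.34833/60 = 37.472472
  S → negative
  Lon: 125 + 37/60 + 24/3600 = 125.623333
  W → negative
Point 5:
  Latitude: 34′ + 21.6″ = 34.36000′; 85 + 34.36000/60 = 85.572667
  S ⇒ negate
  λ: 166 + 55/60 + 29/3600 = 166.924722
  E → positive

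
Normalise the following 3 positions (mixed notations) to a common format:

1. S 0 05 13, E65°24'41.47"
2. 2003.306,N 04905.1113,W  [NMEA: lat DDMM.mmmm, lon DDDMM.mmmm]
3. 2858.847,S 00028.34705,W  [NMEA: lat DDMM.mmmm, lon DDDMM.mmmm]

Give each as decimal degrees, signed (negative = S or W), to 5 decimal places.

1. -0.08694, 65.41152
2. 20.05510, -49.08519
3. -28.98078, -0.47245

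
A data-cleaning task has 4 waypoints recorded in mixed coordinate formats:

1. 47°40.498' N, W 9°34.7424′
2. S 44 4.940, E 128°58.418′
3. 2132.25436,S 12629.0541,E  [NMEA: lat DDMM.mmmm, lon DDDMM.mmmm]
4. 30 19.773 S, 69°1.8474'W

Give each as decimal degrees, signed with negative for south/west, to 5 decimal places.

Point 1:
  Latitude: 47 + 40.498/60 = 47.674967
  N ⇒ keep positive
  λ: 9 + 34.7424/60 = 9.579040
  W → negative
Point 2:
  Lat: 44 + 4.94/60 = 44.082333
  S ⇒ negate
  λ: 58.418′ = 0.973633°; total 128.973633
  E ⇒ keep positive
Point 3:
  Latitude: degrees = first 2 digits = 21, minutes = 32.25436; 21 + 32.25436/60 = 21.537573
  hemisphere S, so the sign is −
  Lon: degrees = first 3 digits = 126, minutes = 29.0541; 126 + 29.0541/60 = 126.484235
  E ⇒ keep positive
Point 4:
  Lat: 30 + 19.773/60 = 30.329550
  hemisphere S, so the sign is −
  Longitude: 1.8474′ = 0.030790°; total 69.030790
  W ⇒ negate

1. 47.67497, -9.57904
2. -44.08233, 128.97363
3. -21.53757, 126.48424
4. -30.32955, -69.03079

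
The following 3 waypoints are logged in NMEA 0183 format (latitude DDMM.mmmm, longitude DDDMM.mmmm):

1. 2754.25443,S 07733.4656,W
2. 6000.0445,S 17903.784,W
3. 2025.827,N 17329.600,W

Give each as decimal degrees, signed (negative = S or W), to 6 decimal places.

Point 1:
  Latitude: split at 2 digits → 27° and 54.25443′; 27 + 54.25443/60 = 27.9042405
  S → negative
  Longitude: degrees = first 3 digits = 77, minutes = 33.4656; 77 + 33.4656/60 = 77.5577600
  hemisphere W, so the sign is −
Point 2:
  Latitude: degrees = first 2 digits = 60, minutes = 0.0445; 60 + 0.0445/60 = 60.0007417
  hemisphere S, so the sign is −
  λ: degrees = first 3 digits = 179, minutes = 3.784; 179 + 3.784/60 = 179.0630667
  hemisphere W, so the sign is −
Point 3:
  Lat: degrees = first 2 digits = 20, minutes = 25.827; 20 + 25.827/60 = 20.4304500
  N ⇒ keep positive
  λ: split at 3 digits → 173° and 29.6′; 173 + 29.6/60 = 173.4933333
  W → negative

1. -27.904241, -77.557760
2. -60.000742, -179.063067
3. 20.430450, -173.493333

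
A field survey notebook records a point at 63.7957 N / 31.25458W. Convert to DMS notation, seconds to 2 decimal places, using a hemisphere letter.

63°47′44.52″ N, 31°15′16.49″ W

Lat: 0.795700° → 47.74200′; 0.74200 × 60 = 44.5200″
Longitude: 0.254580 × 60 = 15.27480′ → 15′, remainder × 60 = 16.4880″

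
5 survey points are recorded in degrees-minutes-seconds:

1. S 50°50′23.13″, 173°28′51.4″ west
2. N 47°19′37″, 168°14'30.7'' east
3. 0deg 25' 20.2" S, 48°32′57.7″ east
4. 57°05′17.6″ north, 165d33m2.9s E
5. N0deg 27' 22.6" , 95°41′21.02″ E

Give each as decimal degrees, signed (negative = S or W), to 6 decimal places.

1. -50.839758, -173.480944
2. 47.326944, 168.241861
3. -0.422278, 48.549361
4. 57.088222, 165.550806
5. 0.456278, 95.689172

Point 1:
  Latitude: 50 + 50/60 + 23.13/3600 = 50.8397583
  S ⇒ negate
  λ: 173° + 28/60 + 51.4/3600 = 173 + 0.466667 + 0.014278 = 173.4809444
  W → negative
Point 2:
  Lat: 47 + 19/60 + 37/3600 = 47.3269444
  N → positive
  Longitude: 168° + 14/60 + 30.7/3600 = 168 + 0.233333 + 0.008528 = 168.2418611
  E → positive
Point 3:
  φ: 25′ + 20.2″ = 25.33667′; 0 + 25.33667/60 = 0.4222778
  S → negative
  Lon: 48 + 32/60 + 57.7/3600 = 48.5493611
  E → positive
Point 4:
  Lat: 57 + 5/60 + 17.6/3600 = 57.0882222
  N → positive
  Longitude: 33′ + 2.9″ = 33.04833′; 165 + 33.04833/60 = 165.5508056
  E → positive
Point 5:
  Lat: 0 + 27/60 + 22.6/3600 = 0.4562778
  N ⇒ keep positive
  Longitude: 41′ + 21.02″ = 41.35033′; 95 + 41.35033/60 = 95.6891722
  E ⇒ keep positive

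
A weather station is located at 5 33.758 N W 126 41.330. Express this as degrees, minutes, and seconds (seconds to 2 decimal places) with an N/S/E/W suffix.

Latitude: 33.75800′ → 33′ and 0.75800 × 60 = 45.4800″
λ: fractional minutes 0.33000 × 60 = 19.8000″

5°33′45.48″ N, 126°41′19.80″ W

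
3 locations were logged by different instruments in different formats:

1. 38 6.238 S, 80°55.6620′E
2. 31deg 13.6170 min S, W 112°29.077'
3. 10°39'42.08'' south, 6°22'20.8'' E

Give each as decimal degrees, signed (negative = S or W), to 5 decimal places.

1. -38.10397, 80.92770
2. -31.22695, -112.48462
3. -10.66169, 6.37244

Point 1:
  Latitude: 6.238′ = 0.103967°; total 38.103967
  S → negative
  Lon: 80 + 55.662/60 = 80.927700
  E → positive
Point 2:
  Latitude: 31 + 13.617/60 = 31.226950
  S ⇒ negate
  Lon: 29.077′ = 0.484617°; total 112.484617
  W ⇒ negate
Point 3:
  Latitude: 10° + 39/60 + 42.08/3600 = 10 + 0.650000 + 0.011689 = 10.661689
  hemisphere S, so the sign is −
  Longitude: 6 + 22/60 + 20.8/3600 = 6.372444
  E → positive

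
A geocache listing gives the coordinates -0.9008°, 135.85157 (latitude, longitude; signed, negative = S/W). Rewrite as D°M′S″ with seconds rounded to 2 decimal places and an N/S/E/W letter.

Latitude is negative → S; |value| = 0.900800
φ: 0.900800° → 54.04800′; 0.04800 × 60 = 2.8800″
Longitude: 0.851570° → 51.09420′; 0.09420 × 60 = 5.6520″

0°54′2.88″ S, 135°51′5.65″ E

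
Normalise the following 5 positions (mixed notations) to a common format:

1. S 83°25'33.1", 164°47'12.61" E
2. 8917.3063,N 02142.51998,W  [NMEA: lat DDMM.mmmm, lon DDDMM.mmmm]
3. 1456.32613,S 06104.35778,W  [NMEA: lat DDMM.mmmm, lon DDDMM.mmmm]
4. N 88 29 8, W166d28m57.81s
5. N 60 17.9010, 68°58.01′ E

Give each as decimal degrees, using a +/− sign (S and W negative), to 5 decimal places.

1. -83.42586, 164.78684
2. 89.28844, -21.70867
3. -14.93877, -61.07263
4. 88.48556, -166.48273
5. 60.29835, 68.96683

Point 1:
  φ: 83 + 25/60 + 33.1/3600 = 83.425861
  hemisphere S, so the sign is −
  λ: 47′ + 12.61″ = 47.21017′; 164 + 47.21017/60 = 164.786836
  E ⇒ keep positive
Point 2:
  Latitude: degrees = first 2 digits = 89, minutes = 17.3063; 89 + 17.3063/60 = 89.288438
  N ⇒ keep positive
  Lon: split at 3 digits → 021° and 42.51998′; 21 + 42.51998/60 = 21.708666
  W → negative
Point 3:
  φ: split at 2 digits → 14° and 56.32613′; 14 + 56.32613/60 = 14.938769
  hemisphere S, so the sign is −
  λ: degrees = first 3 digits = 61, minutes = 4.35778; 61 + 4.35778/60 = 61.072630
  W ⇒ negate
Point 4:
  Latitude: 88° + 29/60 + 8/3600 = 88 + 0.483333 + 0.002222 = 88.485556
  N → positive
  Longitude: 166° + 28/60 + 57.81/3600 = 166 + 0.466667 + 0.016058 = 166.482725
  W → negative
Point 5:
  Lat: 17.901′ = 0.298350°; total 60.298350
  N → positive
  λ: 58.01′ = 0.966833°; total 68.966833
  E → positive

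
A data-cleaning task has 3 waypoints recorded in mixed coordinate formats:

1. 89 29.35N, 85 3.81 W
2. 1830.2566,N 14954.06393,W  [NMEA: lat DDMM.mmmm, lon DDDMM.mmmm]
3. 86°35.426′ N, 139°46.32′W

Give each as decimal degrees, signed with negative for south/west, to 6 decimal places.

1. 89.489167, -85.063500
2. 18.504277, -149.901066
3. 86.590433, -139.772000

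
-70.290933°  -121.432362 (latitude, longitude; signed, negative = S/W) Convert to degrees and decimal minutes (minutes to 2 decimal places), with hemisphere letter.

70° 17.46′ S, 121° 25.94′ W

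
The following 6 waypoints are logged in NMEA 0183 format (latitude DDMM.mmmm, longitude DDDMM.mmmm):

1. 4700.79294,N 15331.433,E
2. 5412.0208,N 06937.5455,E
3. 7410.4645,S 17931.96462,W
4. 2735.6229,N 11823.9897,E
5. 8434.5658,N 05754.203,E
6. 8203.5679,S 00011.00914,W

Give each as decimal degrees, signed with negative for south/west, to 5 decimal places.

1. 47.01322, 153.52388
2. 54.20035, 69.62576
3. -74.17441, -179.53274
4. 27.59372, 118.39983
5. 84.57610, 57.90338
6. -82.05947, -0.18349

Point 1:
  φ: split at 2 digits → 47° and 0.79294′; 47 + 0.79294/60 = 47.013216
  N ⇒ keep positive
  λ: degrees = first 3 digits = 153, minutes = 31.433; 153 + 31.433/60 = 153.523883
  E → positive
Point 2:
  Lat: degrees = first 2 digits = 54, minutes = 12.0208; 54 + 12.0208/60 = 54.200347
  N ⇒ keep positive
  Longitude: split at 3 digits → 069° and 37.5455′; 69 + 37.5455/60 = 69.625758
  E → positive
Point 3:
  Lat: degrees = first 2 digits = 74, minutes = 10.4645; 74 + 10.4645/60 = 74.174408
  S → negative
  Lon: split at 3 digits → 179° and 31.96462′; 179 + 31.96462/60 = 179.532744
  W ⇒ negate
Point 4:
  Latitude: split at 2 digits → 27° and 35.6229′; 27 + 35.6229/60 = 27.593715
  N → positive
  λ: degrees = first 3 digits = 118, minutes = 23.9897; 118 + 23.9897/60 = 118.399828
  E → positive
Point 5:
  Latitude: split at 2 digits → 84° and 34.5658′; 84 + 34.5658/60 = 84.576097
  N → positive
  λ: split at 3 digits → 057° and 54.203′; 57 + 54.203/60 = 57.903383
  E ⇒ keep positive
Point 6:
  Latitude: degrees = first 2 digits = 82, minutes = 3.5679; 82 + 3.5679/60 = 82.059465
  hemisphere S, so the sign is −
  Lon: degrees = first 3 digits = 0, minutes = 11.00914; 0 + 11.00914/60 = 0.183486
  W → negative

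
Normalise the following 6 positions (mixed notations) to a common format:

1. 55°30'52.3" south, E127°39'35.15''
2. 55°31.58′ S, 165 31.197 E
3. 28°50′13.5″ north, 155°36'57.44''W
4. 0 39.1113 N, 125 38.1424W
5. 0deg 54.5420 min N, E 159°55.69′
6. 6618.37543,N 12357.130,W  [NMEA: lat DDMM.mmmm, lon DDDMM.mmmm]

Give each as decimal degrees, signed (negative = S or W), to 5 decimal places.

Point 1:
  Latitude: 30′ + 52.3″ = 30.87167′; 55 + 30.87167/60 = 55.514528
  hemisphere S, so the sign is −
  Lon: 127° + 39/60 + 35.15/3600 = 127 + 0.650000 + 0.009764 = 127.659764
  E ⇒ keep positive
Point 2:
  Latitude: 55 + 31.58/60 = 55.526333
  S ⇒ negate
  λ: 165 + 31.197/60 = 165.519950
  E → positive
Point 3:
  Lat: 50′ + 13.5″ = 50.22500′; 28 + 50.22500/60 = 28.837083
  N → positive
  Lon: 155 + 36/60 + 57.44/3600 = 155.615956
  W ⇒ negate
Point 4:
  Lat: 0 + 39.1113/60 = 0.651855
  N ⇒ keep positive
  Longitude: 38.1424′ = 0.635707°; total 125.635707
  hemisphere W, so the sign is −
Point 5:
  Lat: 54.542′ = 0.909033°; total 0.909033
  N ⇒ keep positive
  Lon: 159 + 55.69/60 = 159.928167
  E ⇒ keep positive
Point 6:
  φ: split at 2 digits → 66° and 18.37543′; 66 + 18.37543/60 = 66.306257
  N → positive
  λ: split at 3 digits → 123° and 57.13′; 123 + 57.13/60 = 123.952167
  W ⇒ negate

1. -55.51453, 127.65976
2. -55.52633, 165.51995
3. 28.83708, -155.61596
4. 0.65186, -125.63571
5. 0.90903, 159.92817
6. 66.30626, -123.95217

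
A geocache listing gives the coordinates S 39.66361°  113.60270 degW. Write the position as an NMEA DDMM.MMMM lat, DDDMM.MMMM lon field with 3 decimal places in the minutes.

3939.817,S / 11336.162,W

Latitude: fractional part 0.663610 → 39.81660 minutes
λ: 113° + 0.602700 × 60 = 113° 36.16200′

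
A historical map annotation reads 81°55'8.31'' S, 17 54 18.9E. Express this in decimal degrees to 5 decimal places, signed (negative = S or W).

-81.91898, 17.90525

φ: 81 + 55/60 + 8.31/3600 = 81.918975
hemisphere S, so the sign is −
Lon: 17 + 54/60 + 18.9/3600 = 17.905250
E ⇒ keep positive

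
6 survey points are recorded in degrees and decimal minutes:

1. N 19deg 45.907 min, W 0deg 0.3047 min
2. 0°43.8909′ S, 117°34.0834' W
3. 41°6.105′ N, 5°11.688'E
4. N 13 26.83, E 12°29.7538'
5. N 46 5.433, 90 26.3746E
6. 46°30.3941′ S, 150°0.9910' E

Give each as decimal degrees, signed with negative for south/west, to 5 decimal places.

Point 1:
  Lat: 45.907′ = 0.765117°; total 19.765117
  N → positive
  λ: 0.3047′ = 0.005078°; total 0.005078
  W → negative
Point 2:
  φ: 0 + 43.8909/60 = 0.731515
  S → negative
  λ: 117 + 34.0834/60 = 117.568057
  W → negative
Point 3:
  Lat: 6.105′ = 0.101750°; total 41.101750
  N → positive
  Longitude: 11.688′ = 0.194800°; total 5.194800
  E ⇒ keep positive
Point 4:
  Lat: 26.83′ = 0.447167°; total 13.447167
  N → positive
  Longitude: 29.7538′ = 0.495897°; total 12.495897
  E → positive
Point 5:
  Latitude: 46 + 5.433/60 = 46.090550
  N → positive
  Lon: 26.3746′ = 0.439577°; total 90.439577
  E → positive
Point 6:
  Lat: 46 + 30.3941/60 = 46.506568
  hemisphere S, so the sign is −
  Lon: 150 + 0.991/60 = 150.016517
  E → positive

1. 19.76512, -0.00508
2. -0.73152, -117.56806
3. 41.10175, 5.19480
4. 13.44717, 12.49590
5. 46.09055, 90.43958
6. -46.50657, 150.01652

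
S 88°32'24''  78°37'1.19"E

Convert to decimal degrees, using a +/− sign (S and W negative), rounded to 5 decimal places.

φ: 32′ + 24″ = 32.40000′; 88 + 32.40000/60 = 88.540000
hemisphere S, so the sign is −
λ: 78 + 37/60 + 1.19/3600 = 78.616997
E ⇒ keep positive

-88.54000, 78.61700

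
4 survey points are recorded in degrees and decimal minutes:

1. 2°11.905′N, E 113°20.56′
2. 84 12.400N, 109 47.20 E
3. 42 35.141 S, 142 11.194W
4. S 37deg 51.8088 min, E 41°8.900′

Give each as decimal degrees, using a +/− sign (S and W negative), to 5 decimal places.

1. 2.19842, 113.34267
2. 84.20667, 109.78667
3. -42.58568, -142.18657
4. -37.86348, 41.14833

Point 1:
  φ: 2 + 11.905/60 = 2.198417
  N → positive
  Longitude: 20.56′ = 0.342667°; total 113.342667
  E ⇒ keep positive
Point 2:
  φ: 84 + 12.4/60 = 84.206667
  N ⇒ keep positive
  Lon: 109 + 47.2/60 = 109.786667
  E → positive
Point 3:
  φ: 35.141′ = 0.585683°; total 42.585683
  hemisphere S, so the sign is −
  Longitude: 11.194′ = 0.186567°; total 142.186567
  W ⇒ negate
Point 4:
  Latitude: 37 + 51.8088/60 = 37.863480
  S → negative
  λ: 8.9′ = 0.148333°; total 41.148333
  E ⇒ keep positive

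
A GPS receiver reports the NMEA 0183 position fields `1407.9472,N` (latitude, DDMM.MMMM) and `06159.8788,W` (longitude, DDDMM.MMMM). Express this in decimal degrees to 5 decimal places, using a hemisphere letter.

14.13245° N, 61.99798° W

Lat: split at 2 digits → 14° and 7.9472′; 14 + 7.9472/60 = 14.132453
Longitude: degrees = first 3 digits = 61, minutes = 59.8788; 61 + 59.8788/60 = 61.997980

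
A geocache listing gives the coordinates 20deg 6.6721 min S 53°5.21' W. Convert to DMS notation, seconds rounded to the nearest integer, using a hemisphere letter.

Lat: fractional minutes 0.67210 × 60 = 40.33″
Longitude: 5.21000′ → 5′ and 0.21000 × 60 = 12.60″

20°06′40″ S, 53°05′13″ W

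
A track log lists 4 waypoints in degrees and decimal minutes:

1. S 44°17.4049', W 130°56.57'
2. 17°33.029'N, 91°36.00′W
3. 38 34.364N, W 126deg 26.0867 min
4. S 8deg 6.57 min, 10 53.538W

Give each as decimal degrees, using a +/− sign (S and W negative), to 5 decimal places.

1. -44.29008, -130.94283
2. 17.55048, -91.60000
3. 38.57273, -126.43478
4. -8.10950, -10.89230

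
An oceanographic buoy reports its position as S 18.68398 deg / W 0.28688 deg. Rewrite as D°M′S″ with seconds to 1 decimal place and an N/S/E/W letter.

φ: 0.683980 × 60 = 41.03880′ → 41′, remainder × 60 = 2.328″
λ: whole degrees 0; 17.21280′ → 17′ and 12.768″

18°41′2.3″ S, 0°17′12.8″ W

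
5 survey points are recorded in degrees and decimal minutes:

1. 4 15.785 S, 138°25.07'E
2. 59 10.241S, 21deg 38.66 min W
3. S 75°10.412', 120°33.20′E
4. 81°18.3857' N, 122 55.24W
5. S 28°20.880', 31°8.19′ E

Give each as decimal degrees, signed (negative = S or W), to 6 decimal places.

1. -4.263083, 138.417833
2. -59.170683, -21.644333
3. -75.173533, 120.553333
4. 81.306428, -122.920667
5. -28.348000, 31.136500

Point 1:
  Latitude: 15.785′ = 0.263083°; total 4.2630833
  S → negative
  Lon: 138 + 25.07/60 = 138.4178333
  E → positive
Point 2:
  φ: 10.241′ = 0.170683°; total 59.1706833
  hemisphere S, so the sign is −
  Lon: 21 + 38.66/60 = 21.6443333
  W → negative
Point 3:
  Latitude: 75 + 10.412/60 = 75.1735333
  hemisphere S, so the sign is −
  Longitude: 33.2′ = 0.553333°; total 120.5533333
  E → positive
Point 4:
  Latitude: 18.3857′ = 0.306428°; total 81.3064283
  N → positive
  λ: 122 + 55.24/60 = 122.9206667
  hemisphere W, so the sign is −
Point 5:
  Latitude: 28 + 20.88/60 = 28.3480000
  S → negative
  Longitude: 31 + 8.19/60 = 31.1365000
  E ⇒ keep positive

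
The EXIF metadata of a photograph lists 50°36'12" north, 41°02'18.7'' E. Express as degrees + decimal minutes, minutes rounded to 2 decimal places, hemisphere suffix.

Latitude: 36 + 12/60 = 36.2000′
λ: seconds/60 = 0.31167; minutes = 2 + 0.31167 = 2.3117

50° 36.20′ N, 41° 2.31′ E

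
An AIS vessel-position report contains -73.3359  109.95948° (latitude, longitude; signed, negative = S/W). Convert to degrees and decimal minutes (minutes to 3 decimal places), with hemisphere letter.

Latitude is negative → S; |value| = 73.335900
φ: minutes = (73.335900 − 73) × 60 = 20.15400
Lon: minutes = (109.959480 − 109) × 60 = 57.56880

73° 20.154′ S, 109° 57.569′ E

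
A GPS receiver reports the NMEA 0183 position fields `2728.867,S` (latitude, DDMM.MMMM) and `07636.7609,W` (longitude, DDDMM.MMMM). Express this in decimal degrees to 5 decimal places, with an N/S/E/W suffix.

φ: degrees = first 2 digits = 27, minutes = 28.867; 27 + 28.867/60 = 27.481117
Lon: split at 3 digits → 076° and 36.7609′; 76 + 36.7609/60 = 76.612682

27.48112° S, 76.61268° W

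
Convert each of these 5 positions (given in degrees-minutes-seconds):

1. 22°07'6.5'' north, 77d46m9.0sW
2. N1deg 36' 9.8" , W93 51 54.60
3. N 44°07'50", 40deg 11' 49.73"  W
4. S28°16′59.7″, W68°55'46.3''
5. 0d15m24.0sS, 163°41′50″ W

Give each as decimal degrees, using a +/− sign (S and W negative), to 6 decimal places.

1. 22.118472, -77.769167
2. 1.602722, -93.865167
3. 44.130556, -40.197147
4. -28.283250, -68.929528
5. -0.256667, -163.697222

Point 1:
  φ: 7′ + 6.5″ = 7.10833′; 22 + 7.10833/60 = 22.1184722
  N ⇒ keep positive
  λ: 77° + 46/60 + 9/3600 = 77 + 0.766667 + 0.002500 = 77.7691667
  W ⇒ negate
Point 2:
  φ: 1° + 36/60 + 9.8/3600 = 1 + 0.600000 + 0.002722 = 1.6027222
  N → positive
  Lon: 51′ + 54.6″ = 51.91000′; 93 + 51.91000/60 = 93.8651667
  W ⇒ negate
Point 3:
  Latitude: 44° + 7/60 + 50/3600 = 44 + 0.116667 + 0.013889 = 44.1305556
  N → positive
  Lon: 11′ + 49.73″ = 11.82883′; 40 + 11.82883/60 = 40.1971472
  W ⇒ negate
Point 4:
  Latitude: 28 + 16/60 + 59.7/3600 = 28.2832500
  S → negative
  Longitude: 55′ + 46.3″ = 55.77167′; 68 + 55.77167/60 = 68.9295278
  hemisphere W, so the sign is −
Point 5:
  φ: 0° + 15/60 + 24/3600 = 0 + 0.250000 + 0.006667 = 0.2566667
  hemisphere S, so the sign is −
  Longitude: 163 + 41/60 + 50/3600 = 163.6972222
  W → negative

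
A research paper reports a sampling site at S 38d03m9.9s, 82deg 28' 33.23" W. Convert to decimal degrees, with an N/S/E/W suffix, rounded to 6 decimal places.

φ: 3′ + 9.9″ = 3.16500′; 38 + 3.16500/60 = 38.0527500
Longitude: 82° + 28/60 + 33.23/3600 = 82 + 0.466667 + 0.009231 = 82.4758972

38.052750° S, 82.475897° W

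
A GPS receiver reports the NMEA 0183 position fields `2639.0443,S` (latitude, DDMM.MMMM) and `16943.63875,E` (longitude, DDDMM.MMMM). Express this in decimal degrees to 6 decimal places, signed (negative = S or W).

-26.650738, 169.727313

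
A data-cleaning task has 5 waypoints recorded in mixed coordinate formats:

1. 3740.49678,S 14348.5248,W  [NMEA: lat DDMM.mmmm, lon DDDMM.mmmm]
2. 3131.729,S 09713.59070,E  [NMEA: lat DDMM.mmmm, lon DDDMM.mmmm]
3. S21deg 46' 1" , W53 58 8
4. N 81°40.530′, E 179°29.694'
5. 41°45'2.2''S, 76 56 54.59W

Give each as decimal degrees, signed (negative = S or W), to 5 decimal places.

Point 1:
  Latitude: degrees = first 2 digits = 37, minutes = 40.49678; 37 + 40.49678/60 = 37.674946
  S → negative
  λ: split at 3 digits → 143° and 48.5248′; 143 + 48.5248/60 = 143.808747
  W ⇒ negate
Point 2:
  Lat: degrees = first 2 digits = 31, minutes = 31.729; 31 + 31.729/60 = 31.528817
  S → negative
  λ: degrees = first 3 digits = 97, minutes = 13.5907; 97 + 13.5907/60 = 97.226512
  E → positive
Point 3:
  φ: 21° + 46/60 + 1/3600 = 21 + 0.766667 + 0.000278 = 21.766944
  S ⇒ negate
  Lon: 53 + 58/60 + 8/3600 = 53.968889
  hemisphere W, so the sign is −
Point 4:
  Lat: 40.53′ = 0.675500°; total 81.675500
  N → positive
  Longitude: 29.694′ = 0.494900°; total 179.494900
  E ⇒ keep positive
Point 5:
  Latitude: 41 + 45/60 + 2.2/3600 = 41.750611
  S ⇒ negate
  λ: 76 + 56/60 + 54.59/3600 = 76.948497
  hemisphere W, so the sign is −

1. -37.67495, -143.80875
2. -31.52882, 97.22651
3. -21.76694, -53.96889
4. 81.67550, 179.49490
5. -41.75061, -76.94850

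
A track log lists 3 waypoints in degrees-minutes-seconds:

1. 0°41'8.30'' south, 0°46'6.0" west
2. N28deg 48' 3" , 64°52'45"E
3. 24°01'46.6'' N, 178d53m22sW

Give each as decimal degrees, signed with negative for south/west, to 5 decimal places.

1. -0.68564, -0.76833
2. 28.80083, 64.87917
3. 24.02961, -178.88944

Point 1:
  Latitude: 0° + 41/60 + 8.3/3600 = 0 + 0.683333 + 0.002306 = 0.685639
  S → negative
  Longitude: 0° + 46/60 + 6/3600 = 0 + 0.766667 + 0.001667 = 0.768333
  W ⇒ negate
Point 2:
  Latitude: 48′ + 3″ = 48.05000′; 28 + 48.05000/60 = 28.800833
  N ⇒ keep positive
  λ: 64° + 52/60 + 45/3600 = 64 + 0.866667 + 0.012500 = 64.879167
  E → positive
Point 3:
  Latitude: 24 + 1/60 + 46.6/3600 = 24.029611
  N ⇒ keep positive
  Longitude: 178° + 53/60 + 22/3600 = 178 + 0.883333 + 0.006111 = 178.889444
  W → negative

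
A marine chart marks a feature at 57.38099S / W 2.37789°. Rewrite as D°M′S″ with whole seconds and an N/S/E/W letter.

57°22′52″ S, 2°22′40″ W

Latitude: 0.380990 × 60 = 22.85940′ → 22′, remainder × 60 = 51.56″
Lon: 0.377890 × 60 = 22.67340′ → 22′, remainder × 60 = 40.40″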